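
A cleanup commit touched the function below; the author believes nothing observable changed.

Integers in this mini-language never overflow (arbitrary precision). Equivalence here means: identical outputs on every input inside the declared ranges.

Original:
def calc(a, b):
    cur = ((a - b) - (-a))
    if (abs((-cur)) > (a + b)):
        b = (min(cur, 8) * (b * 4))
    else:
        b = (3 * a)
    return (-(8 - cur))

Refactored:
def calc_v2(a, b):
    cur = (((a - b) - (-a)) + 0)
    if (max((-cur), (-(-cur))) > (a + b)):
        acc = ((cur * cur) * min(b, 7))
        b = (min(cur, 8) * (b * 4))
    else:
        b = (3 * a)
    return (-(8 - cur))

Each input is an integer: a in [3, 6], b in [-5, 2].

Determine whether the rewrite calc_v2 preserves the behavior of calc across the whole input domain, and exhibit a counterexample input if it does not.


Comparing the listings, the differences include: constant usage differs, min/max/abs usage differs, local variable names differ, arithmetic usage differs, statement counts differ.
Tracing a=5, b=0: calc: cur = 10; (abs((-cur)) > (a + b)) -> true; b = 0; return 2 | calc_v2: cur = 10; (max((-cur), (-(-cur))) > (a + b)) -> true; acc = 0; b = 0; return 2 — matching result 2.
Every one of the 32 inputs gives matching results.
verdict: equivalent


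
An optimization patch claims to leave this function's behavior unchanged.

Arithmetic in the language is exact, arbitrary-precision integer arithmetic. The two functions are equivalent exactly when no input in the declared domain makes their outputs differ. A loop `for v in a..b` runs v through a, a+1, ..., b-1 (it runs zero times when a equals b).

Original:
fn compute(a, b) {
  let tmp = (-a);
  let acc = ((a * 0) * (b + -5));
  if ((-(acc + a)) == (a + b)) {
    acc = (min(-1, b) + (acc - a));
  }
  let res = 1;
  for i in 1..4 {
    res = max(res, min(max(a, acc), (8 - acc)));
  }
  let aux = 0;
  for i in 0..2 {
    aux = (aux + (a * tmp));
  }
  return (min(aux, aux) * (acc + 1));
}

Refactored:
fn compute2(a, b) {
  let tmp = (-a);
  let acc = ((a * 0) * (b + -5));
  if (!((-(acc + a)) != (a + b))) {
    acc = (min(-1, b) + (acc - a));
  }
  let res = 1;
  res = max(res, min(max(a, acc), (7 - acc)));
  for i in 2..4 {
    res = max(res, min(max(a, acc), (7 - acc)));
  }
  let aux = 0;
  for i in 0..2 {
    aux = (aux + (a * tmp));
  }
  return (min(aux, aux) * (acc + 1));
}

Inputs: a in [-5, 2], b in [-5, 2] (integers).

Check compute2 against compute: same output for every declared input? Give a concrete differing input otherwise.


The suspicious edit (`8` became `7`) never changes the result for any input inside the declared domain.
As a probe, take a=-4, b=-1: compute runs tmp=4, then acc=0, then ((-(acc + a)) == (a + b)) is false, then res=1, then (i=1), then res=1, then (i=2), then res=1, then (i=3), then res=1, then aux=0, then (i=0), then aux=-16, then (i=1), then aux=-32, then returns -32; compute2 runs tmp=4, then acc=0, then (!((-(acc + a)) != (a + b))) is false, then res=1, then res=1, then (i=2), then res=1, then (i=3), then res=1, then aux=0, then (i=0), then aux=-16, then (i=1), then aux=-32, then returns -32; both end at -32.
Every one of the 64 inputs gives matching results.
verdict: equivalent


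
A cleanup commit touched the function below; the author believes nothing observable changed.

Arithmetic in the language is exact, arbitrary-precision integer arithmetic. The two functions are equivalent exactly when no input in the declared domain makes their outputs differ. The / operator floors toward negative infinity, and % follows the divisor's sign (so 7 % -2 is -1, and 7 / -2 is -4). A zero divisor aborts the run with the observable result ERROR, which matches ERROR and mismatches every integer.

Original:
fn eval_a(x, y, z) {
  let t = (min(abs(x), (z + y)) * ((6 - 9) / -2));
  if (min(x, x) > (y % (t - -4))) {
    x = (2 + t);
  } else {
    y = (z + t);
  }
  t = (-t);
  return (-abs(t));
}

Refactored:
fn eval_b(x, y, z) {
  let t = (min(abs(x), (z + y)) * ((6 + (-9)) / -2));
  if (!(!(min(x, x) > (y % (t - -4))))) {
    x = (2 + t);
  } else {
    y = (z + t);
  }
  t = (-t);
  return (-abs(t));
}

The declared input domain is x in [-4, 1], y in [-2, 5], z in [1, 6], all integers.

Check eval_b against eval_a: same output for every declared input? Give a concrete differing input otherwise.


The two are interchangeable: boolean connective usage differs; arithmetic usage differs, and every declared input agrees.
Tracing x=-3, y=4, z=3: eval_a: t becomes 3; next (min(x, x) > (y % (t - -4))) evaluates to false; next y becomes 6; next t becomes -3; next final value -3 | eval_b: t becomes 3; next (!(!(min(x, x) > (y % (t - -4))))) evaluates to false; next y becomes 6; next t becomes -3; next final value -3 — matching result -3.
An exhaustive pass over the 288 declared inputs shows identical outputs.
verdict: equivalent


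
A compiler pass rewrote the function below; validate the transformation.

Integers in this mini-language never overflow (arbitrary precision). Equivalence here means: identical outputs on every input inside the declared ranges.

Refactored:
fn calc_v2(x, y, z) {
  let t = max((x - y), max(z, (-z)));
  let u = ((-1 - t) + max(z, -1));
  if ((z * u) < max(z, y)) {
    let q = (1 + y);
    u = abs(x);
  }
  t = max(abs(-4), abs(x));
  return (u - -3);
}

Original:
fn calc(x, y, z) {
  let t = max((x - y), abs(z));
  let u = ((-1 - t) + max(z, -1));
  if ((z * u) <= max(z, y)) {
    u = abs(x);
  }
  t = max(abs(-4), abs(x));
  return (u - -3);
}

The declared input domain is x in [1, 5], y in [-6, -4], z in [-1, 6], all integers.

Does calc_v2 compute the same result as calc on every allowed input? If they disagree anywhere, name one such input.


The rewrite breaks on x=1, y=-6, z=0, where the results are 4 and -5.
calc: t becomes 7; next u becomes -8; next ((z * u) <= max(z, y)) evaluates to true; next u becomes 1; next t becomes 4; next final value 4
calc_v2: t becomes 7; next u becomes -8; next ((z * u) < max(z, y)) evaluates to false; next t becomes 4; next final value -5
verdict: not equivalent; witness: x=1, y=-6, z=0


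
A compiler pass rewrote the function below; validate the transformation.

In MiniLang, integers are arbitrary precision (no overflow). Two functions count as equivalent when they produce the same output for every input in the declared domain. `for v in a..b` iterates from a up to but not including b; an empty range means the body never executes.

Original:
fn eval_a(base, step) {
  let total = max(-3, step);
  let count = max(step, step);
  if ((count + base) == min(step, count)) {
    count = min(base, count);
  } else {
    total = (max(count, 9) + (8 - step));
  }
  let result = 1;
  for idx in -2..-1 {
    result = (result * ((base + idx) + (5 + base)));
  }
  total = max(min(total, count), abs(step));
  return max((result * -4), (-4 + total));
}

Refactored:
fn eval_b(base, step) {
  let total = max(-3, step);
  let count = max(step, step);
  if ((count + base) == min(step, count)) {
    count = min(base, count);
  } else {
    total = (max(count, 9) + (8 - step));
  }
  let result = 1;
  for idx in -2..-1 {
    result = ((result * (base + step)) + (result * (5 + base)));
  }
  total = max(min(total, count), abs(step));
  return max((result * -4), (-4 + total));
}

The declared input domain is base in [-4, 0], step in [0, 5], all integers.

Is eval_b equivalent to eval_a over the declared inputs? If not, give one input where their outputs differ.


Not equivalent: base=-4, step=0 separates them (20 vs 12).
eval_a: total=0, then count=0, then ((count + base) == min(step, count)) is false, then total=17, then result=1, then (idx=-2), then result=-5, then total=0, then returns 20
eval_b: total=0, then count=0, then ((count + base) == min(step, count)) is false, then total=17, then result=1, then (idx=-2), then result=-3, then total=0, then returns 12
verdict: not equivalent; witness: base=-4, step=0


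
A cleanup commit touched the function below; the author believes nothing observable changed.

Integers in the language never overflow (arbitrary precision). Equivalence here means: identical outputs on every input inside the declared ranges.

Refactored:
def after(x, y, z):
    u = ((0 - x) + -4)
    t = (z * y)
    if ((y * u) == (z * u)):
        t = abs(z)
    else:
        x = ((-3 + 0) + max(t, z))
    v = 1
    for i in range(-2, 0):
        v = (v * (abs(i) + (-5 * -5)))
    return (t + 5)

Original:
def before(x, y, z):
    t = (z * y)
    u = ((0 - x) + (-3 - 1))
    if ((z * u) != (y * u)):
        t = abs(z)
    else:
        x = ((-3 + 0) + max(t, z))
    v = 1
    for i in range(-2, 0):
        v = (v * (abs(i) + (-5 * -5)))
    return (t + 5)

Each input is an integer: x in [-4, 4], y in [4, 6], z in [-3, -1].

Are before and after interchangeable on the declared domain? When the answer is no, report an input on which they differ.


Evaluate both at x=-4, y=4, z=-3.
before: t=-12, then u=0, then ((z * u) != (y * u)) is false, then x=-6, then v=1, then (i=-2), then v=27, then (i=-1), then v=702, then returns -7
after: u=0, then t=-12, then ((y * u) == (z * u)) is true, then t=3, then v=1, then (i=-2), then v=27, then (i=-1), then v=702, then returns 8
-7 against 8: the behavior changed.
verdict: not equivalent; witness: x=-4, y=4, z=-3


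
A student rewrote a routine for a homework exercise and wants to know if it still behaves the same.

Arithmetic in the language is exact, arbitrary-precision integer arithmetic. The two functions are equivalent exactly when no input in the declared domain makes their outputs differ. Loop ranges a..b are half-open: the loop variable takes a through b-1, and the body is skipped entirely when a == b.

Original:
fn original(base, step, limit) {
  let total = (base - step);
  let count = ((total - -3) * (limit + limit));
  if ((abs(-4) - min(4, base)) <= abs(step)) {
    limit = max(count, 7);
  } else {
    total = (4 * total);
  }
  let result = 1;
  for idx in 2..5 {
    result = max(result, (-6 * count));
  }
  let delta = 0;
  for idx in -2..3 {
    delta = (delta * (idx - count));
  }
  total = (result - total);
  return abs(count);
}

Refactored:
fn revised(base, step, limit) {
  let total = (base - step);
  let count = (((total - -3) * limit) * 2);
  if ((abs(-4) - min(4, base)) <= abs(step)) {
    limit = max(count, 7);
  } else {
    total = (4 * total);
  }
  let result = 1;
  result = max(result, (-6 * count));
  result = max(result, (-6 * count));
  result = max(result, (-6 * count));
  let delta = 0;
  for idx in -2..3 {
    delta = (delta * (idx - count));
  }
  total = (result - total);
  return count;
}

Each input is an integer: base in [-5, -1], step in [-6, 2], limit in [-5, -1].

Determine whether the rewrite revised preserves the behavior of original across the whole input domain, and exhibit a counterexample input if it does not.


These are not equivalent — on base=-5, step=-6, limit=-5 the outputs split (40 vs -40).
original: total becomes 1; next count becomes -40; next ((abs(-4) - min(4, base)) <= abs(step)) evaluates to false; next total becomes 4; next result becomes 1; next at idx=2:; next result becomes 240; next at idx=3:; next result becomes 240; next at idx=4:; next result becomes 240; next delta becomes 0; next at idx=-2:; next delta becomes 0; next at idx=-1:; next delta becomes 0; next at idx=0:; next delta becomes 0; next at idx=1:; next delta becomes 0; next at idx=2:; next delta becomes 0; next total becomes 236; next final value 40
revised: total becomes 1; next count becomes -40; next ((abs(-4) - min(4, base)) <= abs(step)) evaluates to false; next total becomes 4; next result becomes 1; next result becomes 240; next result becomes 240; next result becomes 240; next delta becomes 0; next at idx=-2:; next delta becomes 0; next at idx=-1:; next delta becomes 0; next at idx=0:; next delta becomes 0; next at idx=1:; next delta becomes 0; next at idx=2:; next delta becomes 0; next total becomes 236; next final value -40
verdict: not equivalent; witness: base=-5, step=-6, limit=-5


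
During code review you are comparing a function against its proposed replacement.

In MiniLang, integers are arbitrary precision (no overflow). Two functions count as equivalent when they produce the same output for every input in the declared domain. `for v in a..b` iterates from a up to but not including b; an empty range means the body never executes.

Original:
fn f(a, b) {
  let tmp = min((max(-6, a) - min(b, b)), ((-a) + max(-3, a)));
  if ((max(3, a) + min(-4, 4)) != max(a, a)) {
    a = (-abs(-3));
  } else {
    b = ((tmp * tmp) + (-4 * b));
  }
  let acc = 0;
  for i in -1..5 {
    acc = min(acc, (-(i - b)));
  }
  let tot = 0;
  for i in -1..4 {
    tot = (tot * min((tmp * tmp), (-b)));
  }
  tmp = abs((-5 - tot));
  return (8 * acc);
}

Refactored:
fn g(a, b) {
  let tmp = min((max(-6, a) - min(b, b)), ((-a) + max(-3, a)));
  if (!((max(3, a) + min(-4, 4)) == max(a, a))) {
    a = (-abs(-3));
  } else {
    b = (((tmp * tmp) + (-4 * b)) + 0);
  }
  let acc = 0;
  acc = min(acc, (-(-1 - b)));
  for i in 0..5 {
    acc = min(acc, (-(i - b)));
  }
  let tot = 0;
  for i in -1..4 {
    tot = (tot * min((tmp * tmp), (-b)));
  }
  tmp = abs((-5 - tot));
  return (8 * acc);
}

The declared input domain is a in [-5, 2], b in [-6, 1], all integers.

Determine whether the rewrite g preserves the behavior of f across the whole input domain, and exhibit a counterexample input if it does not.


Behavior is preserved: although constant usage differs; also statement counts differ; also min/max/abs usage differs; also comparison usage differs; also loop structure differs; also arithmetic usage differs; also boolean connective usage differs, the outputs never diverge.
Tracing a=0, b=-4: f: tmp := 0 | ((max(3, a) + min(-4, 4)) != max(a, a)): true | a := -3 | acc := 0 | iter i=-1: | acc := -3 | iter i=0: | acc := -4 | iter i=1: | acc := -5 | iter i=2: | acc := -6 | iter i=3: | acc := -7 | iter i=4: | acc := -8 | tot := 0 | iter i=-1: | tot := 0 | iter i=0: | tot := 0 | iter i=1: | tot := 0 | iter i=2: | tot := 0 | iter i=3: | tot := 0 | tmp := 5 | result -64 | g: tmp := 0 | (!((max(3, a) + min(-4, 4)) == max(a, a))): true | a := -3 | acc := 0 | acc := -3 | iter i=0: | acc := -4 | iter i=1: | acc := -5 | iter i=2: | acc := -6 | iter i=3: | acc := -7 | iter i=4: | acc := -8 | tot := 0 | iter i=-1: | tot := 0 | iter i=0: | tot := 0 | iter i=1: | tot := 0 | iter i=2: | tot := 0 | iter i=3: | tot := 0 | tmp := 5 | result -64 — matching result -64.
An exhaustive pass over the 64 declared inputs shows identical outputs.
verdict: equivalent


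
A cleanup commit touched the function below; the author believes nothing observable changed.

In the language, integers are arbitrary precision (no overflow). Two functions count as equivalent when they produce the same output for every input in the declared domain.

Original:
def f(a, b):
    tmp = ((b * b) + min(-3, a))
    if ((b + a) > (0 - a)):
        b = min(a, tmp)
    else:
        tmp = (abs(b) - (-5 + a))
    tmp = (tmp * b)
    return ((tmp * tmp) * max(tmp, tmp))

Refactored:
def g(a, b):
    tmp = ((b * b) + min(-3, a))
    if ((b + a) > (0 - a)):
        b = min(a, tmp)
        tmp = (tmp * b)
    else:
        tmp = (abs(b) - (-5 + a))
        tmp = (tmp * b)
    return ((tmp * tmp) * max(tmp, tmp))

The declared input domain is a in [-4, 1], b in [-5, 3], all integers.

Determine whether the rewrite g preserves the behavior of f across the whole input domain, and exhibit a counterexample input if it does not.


The two versions differ — the changes include arithmetic usage differs, statement counts differ.
One worked example (a=0, b=-4) — f: tmp=13, then ((b + a) > (0 - a)) is false, then tmp=9, then tmp=-36, then returns -46656; g: tmp=13, then ((b + a) > (0 - a)) is false, then tmp=9, then tmp=-36, then returns -46656; agreement on -46656.
Across all 54 domain points the two functions coincide.
verdict: equivalent


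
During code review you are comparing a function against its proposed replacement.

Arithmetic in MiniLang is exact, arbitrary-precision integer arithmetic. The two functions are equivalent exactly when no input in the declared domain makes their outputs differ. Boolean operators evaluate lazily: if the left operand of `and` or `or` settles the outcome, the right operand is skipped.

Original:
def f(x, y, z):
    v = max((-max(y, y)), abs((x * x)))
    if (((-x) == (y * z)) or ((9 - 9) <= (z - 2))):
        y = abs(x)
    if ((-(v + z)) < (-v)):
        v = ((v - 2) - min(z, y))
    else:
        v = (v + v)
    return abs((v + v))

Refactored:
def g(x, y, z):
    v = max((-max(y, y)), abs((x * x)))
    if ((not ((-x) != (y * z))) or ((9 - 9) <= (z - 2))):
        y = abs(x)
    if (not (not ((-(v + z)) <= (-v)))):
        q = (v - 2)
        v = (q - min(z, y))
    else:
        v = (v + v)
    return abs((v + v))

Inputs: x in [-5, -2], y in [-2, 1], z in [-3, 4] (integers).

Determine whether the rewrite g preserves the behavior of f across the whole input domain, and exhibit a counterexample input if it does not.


At x=-5, y=-2, z=0: f gives 100, g gives 50.
verdict: not equivalent; witness: x=-5, y=-2, z=0


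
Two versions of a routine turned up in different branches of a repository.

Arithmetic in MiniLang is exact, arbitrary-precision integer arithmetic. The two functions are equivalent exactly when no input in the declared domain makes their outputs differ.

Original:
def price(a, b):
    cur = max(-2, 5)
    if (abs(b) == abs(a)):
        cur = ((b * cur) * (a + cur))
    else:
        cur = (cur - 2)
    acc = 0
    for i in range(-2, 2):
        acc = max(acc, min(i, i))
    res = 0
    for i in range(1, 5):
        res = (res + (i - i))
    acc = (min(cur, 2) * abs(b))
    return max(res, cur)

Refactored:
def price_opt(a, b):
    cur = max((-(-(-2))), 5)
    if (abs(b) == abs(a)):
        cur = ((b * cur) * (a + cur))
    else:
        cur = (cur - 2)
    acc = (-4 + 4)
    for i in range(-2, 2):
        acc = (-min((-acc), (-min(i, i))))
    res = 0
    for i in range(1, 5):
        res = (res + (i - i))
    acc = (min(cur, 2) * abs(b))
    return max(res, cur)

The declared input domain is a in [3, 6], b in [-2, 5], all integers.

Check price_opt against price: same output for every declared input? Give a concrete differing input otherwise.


Reading the diff, among the changes: min/max/abs usage differs; arithmetic usage differs; constant usage differs.
Spot check at a=5, b=5 — price: cur := 5 | (abs(b) == abs(a)): true | cur := 250 | acc := 0 | iter i=-2: | acc := 0 | iter i=-1: | acc := 0 | iter i=0: | acc := 0 | iter i=1: | acc := 1 | res := 0 | iter i=1: | res := 0 | iter i=2: | res := 0 | iter i=3: | res := 0 | iter i=4: | res := 0 | acc := 10 | result 250. price_opt: cur := 5 | (abs(b) == abs(a)): true | cur := 250 | acc := 0 | iter i=-2: | acc := 0 | iter i=-1: | acc := 0 | iter i=0: | acc := 0 | iter i=1: | acc := 1 | res := 0 | iter i=1: | res := 0 | iter i=2: | res := 0 | iter i=3: | res := 0 | iter i=4: | res := 0 | acc := 10 | result 250. Both give 250.
Checked all 32 inputs in the declared domain: the outputs agree on every one.
verdict: equivalent


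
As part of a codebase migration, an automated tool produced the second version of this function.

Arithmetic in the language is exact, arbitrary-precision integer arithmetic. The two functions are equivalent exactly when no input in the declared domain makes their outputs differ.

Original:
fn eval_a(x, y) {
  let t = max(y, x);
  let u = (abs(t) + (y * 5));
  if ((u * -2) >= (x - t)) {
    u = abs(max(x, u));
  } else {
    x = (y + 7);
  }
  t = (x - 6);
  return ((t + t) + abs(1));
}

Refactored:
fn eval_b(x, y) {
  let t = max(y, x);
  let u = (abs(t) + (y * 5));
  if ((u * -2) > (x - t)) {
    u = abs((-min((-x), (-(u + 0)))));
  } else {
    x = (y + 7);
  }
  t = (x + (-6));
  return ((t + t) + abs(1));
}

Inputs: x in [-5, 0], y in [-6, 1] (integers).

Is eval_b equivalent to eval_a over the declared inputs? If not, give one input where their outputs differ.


Try x=0, y=0.
eval_a: t = 0; u = 0; ((u * -2) >= (x - t)) -> true; u = 0; t = -6; return -11
eval_b: t = 0; u = 0; ((u * -2) > (x - t)) -> false; x = 7; t = 1; return 3
-11 and 3 differ, so these are not the same function on this domain.
verdict: not equivalent; witness: x=0, y=0


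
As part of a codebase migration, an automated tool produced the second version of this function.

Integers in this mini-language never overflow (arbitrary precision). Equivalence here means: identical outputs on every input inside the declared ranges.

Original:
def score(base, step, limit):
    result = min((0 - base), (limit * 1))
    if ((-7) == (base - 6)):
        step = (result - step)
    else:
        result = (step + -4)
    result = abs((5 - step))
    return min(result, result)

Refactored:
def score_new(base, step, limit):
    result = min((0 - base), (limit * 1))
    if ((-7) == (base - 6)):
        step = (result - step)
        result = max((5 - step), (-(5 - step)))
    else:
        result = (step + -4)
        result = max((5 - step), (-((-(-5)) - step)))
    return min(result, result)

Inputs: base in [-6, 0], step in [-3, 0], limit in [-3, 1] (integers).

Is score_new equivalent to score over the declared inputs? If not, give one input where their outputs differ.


The two are interchangeable: arithmetic usage differs, and constant usage differs, and statement counts differ, and min/max/abs usage differs, and every declared input agrees.
Spot check at base=-3, step=-3, limit=-1 — score: result=-1, then ((-7) == (base - 6)) is false, then result=-7, then result=8, then returns 8. score_new: result=-1, then ((-7) == (base - 6)) is false, then result=-7, then result=8, then returns 8. Both give 8.
Across all 140 domain points the two functions coincide.
verdict: equivalent


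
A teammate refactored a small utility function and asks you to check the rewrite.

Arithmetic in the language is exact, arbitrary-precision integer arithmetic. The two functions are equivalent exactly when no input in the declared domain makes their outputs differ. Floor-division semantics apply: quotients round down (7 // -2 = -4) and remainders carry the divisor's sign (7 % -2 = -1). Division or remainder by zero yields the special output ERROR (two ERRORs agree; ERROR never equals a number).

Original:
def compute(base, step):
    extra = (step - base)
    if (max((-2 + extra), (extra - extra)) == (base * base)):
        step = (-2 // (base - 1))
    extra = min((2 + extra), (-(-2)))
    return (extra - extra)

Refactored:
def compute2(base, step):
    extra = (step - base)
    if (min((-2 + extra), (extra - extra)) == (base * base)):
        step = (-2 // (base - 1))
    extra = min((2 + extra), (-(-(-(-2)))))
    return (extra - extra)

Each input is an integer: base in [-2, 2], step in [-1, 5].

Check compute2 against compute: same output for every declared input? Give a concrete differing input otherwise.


Consider the input base=1, step=4.
compute: extra := 3 | (max((-2 + extra), (extra - extra)) == (base * base)): true | divide-by-zero, output ERROR
compute2: extra := 3 | (min((-2 + extra), (extra - extra)) == (base * base)): false | extra := 2 | result 0
ERROR vs 0 — the two versions disagree here.
verdict: not equivalent; witness: base=1, step=4


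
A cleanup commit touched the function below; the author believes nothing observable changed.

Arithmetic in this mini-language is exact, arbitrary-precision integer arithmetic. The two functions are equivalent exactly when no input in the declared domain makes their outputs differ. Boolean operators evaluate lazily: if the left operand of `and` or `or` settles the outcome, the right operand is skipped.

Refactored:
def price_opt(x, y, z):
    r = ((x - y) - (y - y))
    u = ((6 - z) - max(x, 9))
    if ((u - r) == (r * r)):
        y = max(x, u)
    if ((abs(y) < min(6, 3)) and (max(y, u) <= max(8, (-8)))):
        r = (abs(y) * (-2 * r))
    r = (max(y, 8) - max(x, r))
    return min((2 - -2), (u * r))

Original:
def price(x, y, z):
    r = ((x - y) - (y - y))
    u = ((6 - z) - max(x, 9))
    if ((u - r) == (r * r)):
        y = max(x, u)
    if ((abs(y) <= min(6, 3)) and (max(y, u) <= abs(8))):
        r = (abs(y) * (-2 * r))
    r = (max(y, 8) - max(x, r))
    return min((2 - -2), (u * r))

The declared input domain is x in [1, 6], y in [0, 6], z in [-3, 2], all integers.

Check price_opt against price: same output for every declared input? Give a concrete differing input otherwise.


On input x=1, y=3, z=-2, price returns 4 while price_opt returns -7.
verdict: not equivalent; witness: x=1, y=3, z=-2


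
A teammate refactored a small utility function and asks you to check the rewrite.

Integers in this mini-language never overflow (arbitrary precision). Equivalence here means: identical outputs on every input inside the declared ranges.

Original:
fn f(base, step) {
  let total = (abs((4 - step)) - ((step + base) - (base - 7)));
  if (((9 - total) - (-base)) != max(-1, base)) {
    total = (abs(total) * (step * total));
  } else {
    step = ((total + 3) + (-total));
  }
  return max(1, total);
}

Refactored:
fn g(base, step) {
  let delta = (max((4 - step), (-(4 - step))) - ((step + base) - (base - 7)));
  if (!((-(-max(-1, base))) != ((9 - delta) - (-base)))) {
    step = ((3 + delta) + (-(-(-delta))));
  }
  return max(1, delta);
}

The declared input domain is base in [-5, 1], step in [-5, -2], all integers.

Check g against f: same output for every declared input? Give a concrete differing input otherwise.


On input base=-5, step=-5, f returns 1 while g returns 7.
verdict: not equivalent; witness: base=-5, step=-5


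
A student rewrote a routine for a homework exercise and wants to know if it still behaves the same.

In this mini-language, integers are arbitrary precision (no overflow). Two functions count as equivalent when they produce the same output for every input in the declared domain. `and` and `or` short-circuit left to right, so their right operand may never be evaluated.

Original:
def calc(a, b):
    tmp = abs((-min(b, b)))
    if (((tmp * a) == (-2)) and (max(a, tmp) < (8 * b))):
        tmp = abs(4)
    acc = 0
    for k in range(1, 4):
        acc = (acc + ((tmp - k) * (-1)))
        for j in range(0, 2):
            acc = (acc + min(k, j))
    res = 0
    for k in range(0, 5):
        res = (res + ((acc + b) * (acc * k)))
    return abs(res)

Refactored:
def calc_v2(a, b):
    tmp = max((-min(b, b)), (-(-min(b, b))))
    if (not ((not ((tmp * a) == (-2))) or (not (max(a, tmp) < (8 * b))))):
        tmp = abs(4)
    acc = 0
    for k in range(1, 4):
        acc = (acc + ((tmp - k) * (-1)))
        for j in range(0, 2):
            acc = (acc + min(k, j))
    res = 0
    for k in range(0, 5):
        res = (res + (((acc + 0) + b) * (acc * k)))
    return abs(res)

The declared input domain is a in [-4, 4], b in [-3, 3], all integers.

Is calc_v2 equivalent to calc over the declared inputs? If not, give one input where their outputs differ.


The two are interchangeable: min/max/abs usage differs; also boolean connective usage differs; also constant usage differs; also arithmetic usage differs, and every declared input agrees.
As a probe, take a=-1, b=3: calc runs tmp := 3 | (((tmp * a) == (-2)) and (max(a, tmp) < (8 * b))): false | acc := 0 | iter k=1: | acc := -2 | iter j=0: | acc := -2 | iter j=1: | acc := -1 | iter k=2: | acc := -2 | iter j=0: | acc := -2 | iter j=1: | acc := -1 | iter k=3: | acc := -1 | iter j=0: | acc := -1 | iter j=1: | acc := 0 | res := 0 | iter k=0: | res := 0 | iter k=1: | res := 0 | iter k=2: | res := 0 | iter k=3: | res := 0 | iter k=4: | res := 0 | result 0; calc_v2 runs tmp := 3 | (not ((not ((tmp * a) == (-2))) or (not (max(a, tmp) < (8 * b))))): false | acc := 0 | iter k=1: | acc := -2 | iter j=0: | acc := -2 | iter j=1: | acc := -1 | iter k=2: | acc := -2 | iter j=0: | acc := -2 | iter j=1: | acc := -1 | iter k=3: | acc := -1 | iter j=0: | acc := -1 | iter j=1: | acc := 0 | res := 0 | iter k=0: | res := 0 | iter k=1: | res := 0 | iter k=2: | res := 0 | iter k=3: | res := 0 | iter k=4: | res := 0 | result 0; both end at 0.
Checked all 63 inputs in the declared domain: the outputs agree on every one.
verdict: equivalent


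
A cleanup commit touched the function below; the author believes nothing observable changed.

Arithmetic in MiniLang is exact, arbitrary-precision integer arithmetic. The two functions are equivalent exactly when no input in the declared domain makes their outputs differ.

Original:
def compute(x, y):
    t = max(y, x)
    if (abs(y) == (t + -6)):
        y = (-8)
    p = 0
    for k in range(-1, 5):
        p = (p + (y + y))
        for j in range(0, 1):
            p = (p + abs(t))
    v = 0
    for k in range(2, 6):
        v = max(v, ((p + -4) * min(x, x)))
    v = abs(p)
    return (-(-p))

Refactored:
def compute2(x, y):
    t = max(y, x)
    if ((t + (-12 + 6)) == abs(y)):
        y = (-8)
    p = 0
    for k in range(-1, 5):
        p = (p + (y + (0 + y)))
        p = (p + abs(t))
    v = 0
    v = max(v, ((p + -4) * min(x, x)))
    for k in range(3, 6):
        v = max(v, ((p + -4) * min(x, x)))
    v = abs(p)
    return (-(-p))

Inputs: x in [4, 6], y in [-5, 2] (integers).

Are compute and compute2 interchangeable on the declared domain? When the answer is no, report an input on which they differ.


Equivalent — the differences include arithmetic usage differs; and constant usage differs; and min/max/abs usage differs; and loop structure differs; and local variable names differ, yet no declared input distinguishes the two.
As a probe, take x=4, y=-4: compute runs t := 4 | (abs(y) == (t + -6)): false | p := 0 | iter k=-1: | p := -8 | iter j=0: | p := -4 | iter k=0: | p := -12 | iter j=0: | p := -8 | iter k=1: | p := -16 | iter j=0: | p := -12 | iter k=2: | p := -20 | iter j=0: | p := -16 | iter k=3: | p := -24 | iter j=0: | p := -20 | iter k=4: | p := -28 | iter j=0: | p := -24 | v := 0 | iter k=2: | v := 0 | iter k=3: | v := 0 | iter k=4: | v := 0 | iter k=5: | v := 0 | v := 24 | result -24; compute2 runs t := 4 | ((t + (-12 + 6)) == abs(y)): false | p := 0 | iter k=-1: | p := -8 | p := -4 | iter k=0: | p := -12 | p := -8 | iter k=1: | p := -16 | p := -12 | iter k=2: | p := -20 | p := -16 | iter k=3: | p := -24 | p := -20 | iter k=4: | p := -28 | p := -24 | v := 0 | v := 0 | iter k=3: | v := 0 | iter k=4: | v := 0 | iter k=5: | v := 0 | v := 24 | result -24; both end at -24.
An exhaustive pass over the 24 declared inputs shows identical outputs.
verdict: equivalent


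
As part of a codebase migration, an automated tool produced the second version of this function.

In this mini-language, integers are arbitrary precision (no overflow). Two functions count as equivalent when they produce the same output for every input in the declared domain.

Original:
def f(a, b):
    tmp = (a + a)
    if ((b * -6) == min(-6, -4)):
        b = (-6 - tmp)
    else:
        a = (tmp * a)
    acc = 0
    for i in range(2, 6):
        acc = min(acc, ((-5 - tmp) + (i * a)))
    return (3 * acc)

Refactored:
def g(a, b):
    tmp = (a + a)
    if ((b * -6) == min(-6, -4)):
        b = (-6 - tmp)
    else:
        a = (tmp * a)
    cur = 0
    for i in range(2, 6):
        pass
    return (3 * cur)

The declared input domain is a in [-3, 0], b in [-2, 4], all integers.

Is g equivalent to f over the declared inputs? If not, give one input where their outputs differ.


Evaluate both at a=-3, b=1.
f: tmp=-6, then ((b * -6) == min(-6, -4)) is true, then b=0, then acc=0, then (i=2), then acc=-5, then (i=3), then acc=-8, then (i=4), then acc=-11, then (i=5), then acc=-14, then returns -42
g: tmp=-6, then ((b * -6) == min(-6, -4)) is true, then b=0, then cur=0, then (i=2), then (i=3), then (i=4), then (i=5), then returns 0
-42 and 0 differ, so these are not the same function on this domain.
verdict: not equivalent; witness: a=-3, b=1


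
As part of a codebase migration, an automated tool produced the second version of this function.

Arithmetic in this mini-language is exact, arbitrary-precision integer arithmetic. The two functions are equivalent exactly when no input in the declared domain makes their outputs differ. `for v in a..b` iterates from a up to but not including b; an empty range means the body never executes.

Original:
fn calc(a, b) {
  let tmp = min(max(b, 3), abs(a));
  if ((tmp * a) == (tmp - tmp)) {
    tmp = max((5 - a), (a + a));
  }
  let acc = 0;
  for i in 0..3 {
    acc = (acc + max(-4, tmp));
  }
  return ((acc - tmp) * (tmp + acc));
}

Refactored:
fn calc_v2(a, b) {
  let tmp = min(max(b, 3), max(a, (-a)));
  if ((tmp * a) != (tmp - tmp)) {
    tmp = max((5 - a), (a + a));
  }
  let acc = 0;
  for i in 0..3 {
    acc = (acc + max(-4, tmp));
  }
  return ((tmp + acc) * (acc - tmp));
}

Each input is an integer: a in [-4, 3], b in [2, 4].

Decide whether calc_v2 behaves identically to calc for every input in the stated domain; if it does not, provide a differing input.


Not equivalent: a=-4, b=2 separates them (72 vs 648).
calc: tmp=3, then ((tmp * a) == (tmp - tmp)) is false, then acc=0, then (i=0), then acc=3, then (i=1), then acc=6, then (i=2), then acc=9, then returns 72
calc_v2: tmp=3, then ((tmp * a) != (tmp - tmp)) is true, then tmp=9, then acc=0, then (i=0), then acc=9, then (i=1), then acc=18, then (i=2), then acc=27, then returns 648
verdict: not equivalent; witness: a=-4, b=2


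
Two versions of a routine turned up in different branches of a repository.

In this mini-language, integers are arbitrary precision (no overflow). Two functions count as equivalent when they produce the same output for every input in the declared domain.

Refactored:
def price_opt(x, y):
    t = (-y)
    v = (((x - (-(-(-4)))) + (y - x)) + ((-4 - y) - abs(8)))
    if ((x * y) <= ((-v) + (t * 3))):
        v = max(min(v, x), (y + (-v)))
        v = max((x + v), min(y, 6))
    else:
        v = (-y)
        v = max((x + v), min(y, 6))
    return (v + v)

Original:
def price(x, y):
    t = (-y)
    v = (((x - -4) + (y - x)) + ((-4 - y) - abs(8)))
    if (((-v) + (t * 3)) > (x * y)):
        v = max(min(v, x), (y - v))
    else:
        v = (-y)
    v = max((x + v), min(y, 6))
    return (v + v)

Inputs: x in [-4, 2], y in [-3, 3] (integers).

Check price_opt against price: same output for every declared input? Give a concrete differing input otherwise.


Evaluate both at x=1, y=2.
price: t := -2 | v := -8 | (((-v) + (t * 3)) > (x * y)): false | v := -2 | v := 2 | result 4
price_opt: t := -2 | v := -8 | ((x * y) <= ((-v) + (t * 3))): true | v := 10 | v := 11 | result 22
4 and 22 differ, so these are not the same function on this domain.
verdict: not equivalent; witness: x=1, y=2


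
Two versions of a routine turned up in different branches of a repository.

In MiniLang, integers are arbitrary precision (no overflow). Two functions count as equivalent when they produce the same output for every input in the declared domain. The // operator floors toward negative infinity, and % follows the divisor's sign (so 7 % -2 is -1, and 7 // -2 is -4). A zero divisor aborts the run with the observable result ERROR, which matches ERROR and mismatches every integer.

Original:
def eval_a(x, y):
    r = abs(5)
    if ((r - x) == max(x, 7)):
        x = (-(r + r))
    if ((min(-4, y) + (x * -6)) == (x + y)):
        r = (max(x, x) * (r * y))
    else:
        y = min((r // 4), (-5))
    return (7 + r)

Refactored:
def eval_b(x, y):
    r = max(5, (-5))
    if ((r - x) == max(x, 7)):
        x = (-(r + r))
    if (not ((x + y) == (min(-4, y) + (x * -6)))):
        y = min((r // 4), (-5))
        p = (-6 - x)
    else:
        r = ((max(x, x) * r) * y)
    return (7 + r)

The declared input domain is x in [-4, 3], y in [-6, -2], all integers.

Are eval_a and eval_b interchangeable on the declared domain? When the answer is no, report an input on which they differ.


The two are interchangeable: constant usage differs, arithmetic usage differs, local variable names differ, statement counts differ, min/max/abs usage differs, boolean connective usage differs, and every declared input agrees.
As a probe, take x=0, y=-4: eval_a runs r = 5; ((r - x) == max(x, 7)) -> false; ((min(-4, y) + (x * -6)) == (x + y)) -> true; r = 0; return 7; eval_b runs r = 5; ((r - x) == max(x, 7)) -> false; (not ((x + y) == (min(-4, y) + (x * -6)))) -> false; r = 0; return 7; both end at 7.
Checked all 40 inputs in the declared domain: the outputs agree on every one.
verdict: equivalent


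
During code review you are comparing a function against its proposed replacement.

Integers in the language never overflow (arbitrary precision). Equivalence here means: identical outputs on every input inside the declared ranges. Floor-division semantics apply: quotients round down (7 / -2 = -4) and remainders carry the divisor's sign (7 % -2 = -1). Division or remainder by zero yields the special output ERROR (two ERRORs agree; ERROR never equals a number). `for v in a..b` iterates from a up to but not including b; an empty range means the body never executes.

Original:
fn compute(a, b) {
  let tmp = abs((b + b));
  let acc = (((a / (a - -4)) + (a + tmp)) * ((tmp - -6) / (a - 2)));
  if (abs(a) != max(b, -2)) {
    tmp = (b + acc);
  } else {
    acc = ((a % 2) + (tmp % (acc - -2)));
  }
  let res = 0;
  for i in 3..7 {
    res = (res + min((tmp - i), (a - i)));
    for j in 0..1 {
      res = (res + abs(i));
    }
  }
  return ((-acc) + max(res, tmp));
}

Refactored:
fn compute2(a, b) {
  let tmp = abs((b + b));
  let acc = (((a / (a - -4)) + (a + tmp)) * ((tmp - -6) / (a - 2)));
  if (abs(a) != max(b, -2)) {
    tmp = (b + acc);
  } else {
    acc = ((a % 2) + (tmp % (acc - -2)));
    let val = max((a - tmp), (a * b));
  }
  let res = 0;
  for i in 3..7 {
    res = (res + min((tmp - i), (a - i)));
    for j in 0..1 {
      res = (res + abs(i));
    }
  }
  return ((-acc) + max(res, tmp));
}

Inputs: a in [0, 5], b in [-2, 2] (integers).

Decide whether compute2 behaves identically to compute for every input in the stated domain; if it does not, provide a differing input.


The two versions differ — the changes include min/max/abs usage differs, plus arithmetic usage differs, plus statement counts differ, plus local variable names differ.
Tracing a=5, b=1: compute: tmp becomes 2; next acc becomes 14; next (abs(a) != max(b, -2)) evaluates to true; next tmp becomes 15; next res becomes 0; next at i=3:; next res becomes 2; next at j=0:; next res becomes 5; next at i=4:; next res becomes 6; next at j=0:; next res becomes 10; next at i=5:; next res becomes 10; next at j=0:; next res becomes 15; next at i=6:; next res becomes 14; next at j=0:; next res becomes 20; next final value 6 | compute2: tmp becomes 2; next acc becomes 14; next (abs(a) != max(b, -2)) evaluates to true; next tmp becomes 15; next res becomes 0; next at i=3:; next res becomes 2; next at j=0:; next res becomes 5; next at i=4:; next res becomes 6; next at j=0:; next res becomes 10; next at i=5:; next res becomes 10; next at j=0:; next res becomes 15; next at i=6:; next res becomes 14; next at j=0:; next res becomes 20; next final value 6 — matching result 6.
Checked all 30 inputs in the declared domain: the outputs agree on every one.
verdict: equivalent


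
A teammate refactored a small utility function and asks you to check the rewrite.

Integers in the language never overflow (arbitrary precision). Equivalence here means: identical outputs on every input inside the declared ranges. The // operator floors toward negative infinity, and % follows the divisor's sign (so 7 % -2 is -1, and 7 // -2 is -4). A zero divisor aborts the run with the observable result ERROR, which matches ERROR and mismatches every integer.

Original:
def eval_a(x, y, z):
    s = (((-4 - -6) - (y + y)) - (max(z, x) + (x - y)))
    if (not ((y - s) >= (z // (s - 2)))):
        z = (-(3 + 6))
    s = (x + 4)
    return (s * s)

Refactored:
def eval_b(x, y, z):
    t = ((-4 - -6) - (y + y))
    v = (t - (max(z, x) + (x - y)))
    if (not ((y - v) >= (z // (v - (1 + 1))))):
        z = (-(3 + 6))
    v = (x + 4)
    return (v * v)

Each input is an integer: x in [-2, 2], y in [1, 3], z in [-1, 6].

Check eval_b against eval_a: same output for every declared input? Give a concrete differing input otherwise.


Comparing the listings, the differences include: local variable names differ, plus arithmetic usage differs, plus constant usage differs, plus statement counts differ.
One worked example (x=1, y=3, z=0) — eval_a: s = -3; (not ((y - s) >= (z // (s - 2)))) -> false; s = 5; return 25; eval_b: t = -4; v = -3; (not ((y - v) >= (z // (v - (1 + 1))))) -> false; v = 5; return 25; agreement on 25.
Every one of the 120 inputs gives matching results.
verdict: equivalent
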